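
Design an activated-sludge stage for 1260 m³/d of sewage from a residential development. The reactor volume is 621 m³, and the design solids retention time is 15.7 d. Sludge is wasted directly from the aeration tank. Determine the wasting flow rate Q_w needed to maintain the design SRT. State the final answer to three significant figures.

Q_w ≈ 39.6 m³/d

Wasting from the aeration tank: Q_w = V / θ_c = 621.0 / 15.7 = 39.55 m³/d.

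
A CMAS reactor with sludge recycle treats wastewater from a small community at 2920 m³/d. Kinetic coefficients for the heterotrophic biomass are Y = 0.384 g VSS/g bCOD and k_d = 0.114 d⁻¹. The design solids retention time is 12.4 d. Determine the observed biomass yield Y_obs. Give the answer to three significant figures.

Y_obs ≈ 0.159 g VSS/g bCOD

Y_obs = Y / (1 + k_d θ_c) = 0.384 / (1 + 0.114 × 12.4) = 0.384 / 2.414 = 0.1591.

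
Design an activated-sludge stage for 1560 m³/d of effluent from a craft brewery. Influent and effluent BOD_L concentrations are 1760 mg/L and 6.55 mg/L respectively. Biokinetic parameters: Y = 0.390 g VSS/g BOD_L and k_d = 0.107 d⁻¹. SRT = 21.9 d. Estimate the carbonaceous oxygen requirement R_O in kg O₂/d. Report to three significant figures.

Observed yield with endogenous decay: Y_obs = Y / (1 + k_d·θ_c) = 0.390 / (1 + 0.107 × 21.9) = 0.390 / 3.343 = 0.1167 g VSS/g BOD_L.
ΔS = 1760 − 6.55 = 1753 mg/L, so the substrate removal rate is 1560 × 1753/1000 = 2735 kg BOD_L/d.
Biomass synthesised: P_X = Y_obs × 2735 = 319.1 kg VSS/d.
Carbonaceous O₂ demand = substrate oxidised − cell-mass equivalent = 2735 − 1.42 × 319.1 = 2282 kg O₂/d.

R_O ≈ 2280 kg O₂/d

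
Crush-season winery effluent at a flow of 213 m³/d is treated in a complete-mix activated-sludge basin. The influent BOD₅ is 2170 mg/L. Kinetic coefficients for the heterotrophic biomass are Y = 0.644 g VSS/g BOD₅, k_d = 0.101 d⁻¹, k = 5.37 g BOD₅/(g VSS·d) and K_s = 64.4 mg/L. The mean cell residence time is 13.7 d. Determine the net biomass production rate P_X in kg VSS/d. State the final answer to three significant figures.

P_X ≈ 125 kg VSS/d

Effluent substrate depends only on kinetics and SRT: S = K_s(1 + k_d θ_c) / [θ_c(Yk − k_d) − 1] = 64.4 × (1 + 0.101 × 13.7) / [13.7 × (0.644 × 5.37 − 0.101) − 1] = 153.5 / 44.99 = 3.412 mg/L.
Observed yield with endogenous decay: Y_obs = Y / (1 + k_d·θ_c) = 0.644 / (1 + 0.101 × 13.7) = 0.644 / 2.384 = 0.2702 g VSS/g BOD₅.
Q·(S₀ − S) = 213 × (2170 − 3.41) × 10⁻³ = 461.5 kg/d removed.
So the net sludge growth is P_X = 0.2702 × 461.5 = 124.7 kg VSS/d.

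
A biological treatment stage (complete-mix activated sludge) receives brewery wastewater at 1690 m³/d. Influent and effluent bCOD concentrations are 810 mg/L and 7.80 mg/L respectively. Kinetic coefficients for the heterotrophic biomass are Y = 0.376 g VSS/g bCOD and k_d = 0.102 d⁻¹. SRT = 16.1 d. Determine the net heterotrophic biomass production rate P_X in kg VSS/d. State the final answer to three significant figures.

P_X ≈ 193 kg VSS/d

Correct the yield for decay: Y_obs = Y/(1 + k_d θ_c) = 0.376 / (1 + 0.102 × 16.1) = 0.376 / 2.642 = 0.1423.
Mass of bCOD removed per day: Q(S₀ − S) = 1690 × 802.2 g/m³ = 1356 kg/d.
Biomass produced: P_X = Y_obs·Q·ΔS = 0.1423 × 1356 ≈ 192.9 kg VSS/d.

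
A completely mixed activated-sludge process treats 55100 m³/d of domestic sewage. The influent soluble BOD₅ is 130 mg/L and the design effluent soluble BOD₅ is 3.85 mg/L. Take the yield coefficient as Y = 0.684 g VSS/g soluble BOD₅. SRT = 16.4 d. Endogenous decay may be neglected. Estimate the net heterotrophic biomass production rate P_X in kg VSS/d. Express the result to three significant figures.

Since k_d ≈ 0, Y_obs = Y = 0.684 g VSS/g soluble BOD₅.
ΔS = 130 − 3.85 = 126.2 mg/L, so the substrate removal rate is 55100 × 126.2/1000 = 6951 kg soluble BOD₅/d.
Biomass produced: P_X = Y_obs·Q·ΔS = 0.6840 × 6951 ≈ 4754 kg VSS/d.

P_X ≈ 4750 kg VSS/d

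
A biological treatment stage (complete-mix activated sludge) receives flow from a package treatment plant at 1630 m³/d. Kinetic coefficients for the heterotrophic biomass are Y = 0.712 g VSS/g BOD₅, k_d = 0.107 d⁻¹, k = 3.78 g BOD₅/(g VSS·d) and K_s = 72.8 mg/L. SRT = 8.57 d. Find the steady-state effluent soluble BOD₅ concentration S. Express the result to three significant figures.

From the Monod/SRT balance for a CMAS, S = K_s·(1+k_d θ_c)/[θ_c·(Y k − k_d) − 1] = 72.8 × (1 + 0.107 × 8.57) / [8.57 × (0.712 × 3.78 − 0.107) − 1] = 139.6 / 21.15 = 6.599 mg/L.

S ≈ 6.60 mg/L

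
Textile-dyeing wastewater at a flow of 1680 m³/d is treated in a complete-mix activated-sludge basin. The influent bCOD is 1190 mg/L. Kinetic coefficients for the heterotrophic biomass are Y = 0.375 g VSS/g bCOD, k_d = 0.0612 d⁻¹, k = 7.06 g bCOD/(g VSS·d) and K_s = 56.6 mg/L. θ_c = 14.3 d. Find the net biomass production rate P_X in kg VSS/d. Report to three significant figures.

From the Monod/SRT balance for a CMAS, S = K_s·(1+k_d θ_c)/[θ_c·(Y k − k_d) − 1] = 56.6 × (1 + 0.0612 × 14.3) / [14.3 × (0.375 × 7.06 − 0.0612) − 1] = 106.1 / 35.98 = 2.949 mg/L.
The observed yield is Y_obs = Y/(1 + k_d·θ_c) = 0.375 / (1 + 0.0612 × 14.3) = 0.375 / 1.875 = 0.2000 g VSS per g bCOD removed.
Substrate removed = Q·(S₀ − S) = 1680 m³/d × (1190 − 2.95) g/m³ = 1.99×10^6 g/d = 1994 kg/d.
P_X = Y_obs · Q(S₀ − S) = 0.2000 × 1994 = 398.8 kg VSS/d.

P_X ≈ 399 kg VSS/d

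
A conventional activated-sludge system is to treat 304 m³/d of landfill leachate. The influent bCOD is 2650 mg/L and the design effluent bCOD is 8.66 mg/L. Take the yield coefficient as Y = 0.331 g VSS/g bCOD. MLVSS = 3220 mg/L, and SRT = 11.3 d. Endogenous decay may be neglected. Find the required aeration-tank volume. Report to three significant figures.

V·X = Y·Q·ΔS·θ_c gives V = 0.331 × 304 × (2650 − 8.66) × 11.3 / 3220 = 932.7 m³.

V ≈ 933 m³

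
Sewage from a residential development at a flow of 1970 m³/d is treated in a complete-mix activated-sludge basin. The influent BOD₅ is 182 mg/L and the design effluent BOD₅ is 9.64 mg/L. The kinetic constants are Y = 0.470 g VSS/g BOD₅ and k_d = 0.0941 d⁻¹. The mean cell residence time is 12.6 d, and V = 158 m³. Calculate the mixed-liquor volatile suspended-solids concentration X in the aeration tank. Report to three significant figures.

X ≈ 5820 mg/L

X = Y·Q·ΔS·θ_c / [V·(1 + k_d θ_c)] = 0.470 × 1970 × (182 − 9.64) × 12.6 / [158 × (1 + 0.0941 × 12.6)] = 5823 mg/L.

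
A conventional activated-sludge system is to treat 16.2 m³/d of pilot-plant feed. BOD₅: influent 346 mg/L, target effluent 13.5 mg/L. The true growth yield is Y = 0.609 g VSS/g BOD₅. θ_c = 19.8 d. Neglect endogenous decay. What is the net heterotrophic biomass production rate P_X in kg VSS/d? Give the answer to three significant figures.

Since k_d ≈ 0, Y_obs = Y = 0.609 g VSS/g BOD₅.
Substrate removed = Q·(S₀ − S) = 16.2 m³/d × (346 − 13.5) g/m³ = 5.39×10^3 g/d = 5.386 kg/d.
Biomass produced: P_X = Y_obs·Q·ΔS = 0.6090 × 5.386 ≈ 3.280 kg VSS/d.

P_X ≈ 3.28 kg VSS/d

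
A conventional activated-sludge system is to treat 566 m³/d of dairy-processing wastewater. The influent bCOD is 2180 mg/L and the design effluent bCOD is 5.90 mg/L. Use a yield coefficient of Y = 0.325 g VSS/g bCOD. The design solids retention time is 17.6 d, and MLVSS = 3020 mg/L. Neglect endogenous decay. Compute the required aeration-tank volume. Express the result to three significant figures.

V ≈ 2330 m³

V·X = Y·Q·ΔS·θ_c gives V = 0.325 × 566 × (2180 − 5.90) × 17.6 / 3020 = 2331 m³.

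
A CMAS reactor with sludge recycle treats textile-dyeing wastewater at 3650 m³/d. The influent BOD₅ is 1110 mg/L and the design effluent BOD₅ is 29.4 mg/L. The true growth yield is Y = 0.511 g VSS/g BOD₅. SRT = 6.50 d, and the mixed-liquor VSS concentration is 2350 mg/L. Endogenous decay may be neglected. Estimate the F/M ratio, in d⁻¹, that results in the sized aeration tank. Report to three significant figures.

F/M ≈ 0.309 d⁻¹

V·X = Y·Q·ΔS·θ_c gives V = 0.511 × 3650 × (1110 − 29.4) × 6.50 / 2350 = 5575 m³.
Food-to-microorganism ratio F/M = Q S₀ / (V X) = 3650 × 1110 / (5575 × 2350) = 0.3093 d⁻¹.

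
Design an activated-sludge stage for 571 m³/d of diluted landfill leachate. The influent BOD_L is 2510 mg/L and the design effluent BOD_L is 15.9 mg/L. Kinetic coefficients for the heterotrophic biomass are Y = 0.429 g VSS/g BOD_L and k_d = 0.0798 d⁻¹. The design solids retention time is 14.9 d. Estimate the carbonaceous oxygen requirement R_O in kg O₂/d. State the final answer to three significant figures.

R_O ≈ 1030 kg O₂/d

The observed yield is Y_obs = Y/(1 + k_d·θ_c) = 0.429 / (1 + 0.0798 × 14.9) = 0.429 / 2.189 = 0.1960 g VSS per g BOD_L removed.
Substrate removed = Q·(S₀ − S) = 571 m³/d × (2510 − 15.9) g/m³ = 1.42×10^6 g/d = 1424 kg/d.
Biomass synthesised: P_X = Y_obs × 1424 = 279.1 kg VSS/d.
R_O = Q·ΔS − 1.42 P_X = 1424 − 396.3 = 1028 kg O₂/d.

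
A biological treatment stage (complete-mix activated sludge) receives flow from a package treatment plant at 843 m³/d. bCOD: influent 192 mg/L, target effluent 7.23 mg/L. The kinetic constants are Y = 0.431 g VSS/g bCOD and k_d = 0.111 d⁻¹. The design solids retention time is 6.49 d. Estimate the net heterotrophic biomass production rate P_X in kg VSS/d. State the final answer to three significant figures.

Observed yield with endogenous decay: Y_obs = Y / (1 + k_d·θ_c) = 0.431 / (1 + 0.111 × 6.49) = 0.431 / 1.720 = 0.2505 g VSS/g bCOD.
Substrate removed = Q·(S₀ − S) = 843 m³/d × (192 − 7.23) g/m³ = 1.56×10^5 g/d = 155.8 kg/d.
Biomass produced: P_X = Y_obs·Q·ΔS = 0.2505 × 155.8 ≈ 39.02 kg VSS/d.

P_X ≈ 39.0 kg VSS/d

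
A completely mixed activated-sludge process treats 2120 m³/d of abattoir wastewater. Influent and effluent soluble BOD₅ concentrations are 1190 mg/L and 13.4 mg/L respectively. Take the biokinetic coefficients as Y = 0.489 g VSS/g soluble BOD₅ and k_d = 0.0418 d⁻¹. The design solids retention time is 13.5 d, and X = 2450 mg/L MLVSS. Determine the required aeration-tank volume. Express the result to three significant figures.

V ≈ 4300 m³

Rearranging the biomass balance for a CMAS with decay, V = Y·Q·ΔS·θ_c / [X·(1+k_d θ_c)] = 0.489 × 2120 × (1190 − 13.4) × 13.5 / [2450 × (1 + 0.0418 × 13.5)] = 1.65×10^7 / 3833 = 4297 m³.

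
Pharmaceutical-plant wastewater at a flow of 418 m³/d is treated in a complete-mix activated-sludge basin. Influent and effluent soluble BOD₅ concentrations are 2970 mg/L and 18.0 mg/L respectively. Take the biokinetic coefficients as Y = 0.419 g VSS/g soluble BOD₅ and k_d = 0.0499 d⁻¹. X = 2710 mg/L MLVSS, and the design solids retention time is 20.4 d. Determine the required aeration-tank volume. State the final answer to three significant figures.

From the SRT design equation V = Y Q (S₀−S) θ_c / [X (1 + k_d θ_c)] = 0.419 × 418 × (2970 − 18.0) × 20.4 / [2710 × (1 + 0.0499 × 20.4)] = 1.05×10^7 / 5469 = 1929 m³.

V ≈ 1930 m³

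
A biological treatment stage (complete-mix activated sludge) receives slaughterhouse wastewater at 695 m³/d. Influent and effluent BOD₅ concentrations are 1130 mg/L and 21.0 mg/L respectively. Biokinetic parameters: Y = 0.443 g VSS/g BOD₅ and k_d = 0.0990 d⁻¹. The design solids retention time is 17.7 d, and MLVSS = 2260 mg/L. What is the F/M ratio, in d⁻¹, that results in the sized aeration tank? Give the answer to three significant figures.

Rearranging the biomass balance for a CMAS with decay, V = Y·Q·ΔS·θ_c / [X·(1+k_d θ_c)] = 0.443 × 695 × (1130 − 21.0) × 17.7 / [2260 × (1 + 0.0990 × 17.7)] = 6.04×10^6 / 6220 = 971.6 m³.
F/M = Q·S₀ / (V·X) = 695 × 1130 / (971.6 × 2260) = 0.3577 g BOD₅·(g VSS·d)⁻¹.

F/M ≈ 0.358 d⁻¹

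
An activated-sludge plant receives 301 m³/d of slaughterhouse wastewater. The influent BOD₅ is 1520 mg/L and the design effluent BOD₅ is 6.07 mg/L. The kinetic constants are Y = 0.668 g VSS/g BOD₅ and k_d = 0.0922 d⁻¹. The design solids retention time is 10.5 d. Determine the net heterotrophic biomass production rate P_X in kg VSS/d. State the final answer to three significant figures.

P_X ≈ 155 kg VSS/d

Y_obs = Y / (1 + k_d θ_c) = 0.668 / (1 + 0.0922 × 10.5) = 0.668 / 1.968 = 0.3394.
ΔS = 1520 − 6.07 = 1514 mg/L, so the substrate removal rate is 301 × 1514/1000 = 455.7 kg BOD₅/d.
Net biomass production P_X = Y_obs × Q·(S₀ − S) = 0.3394 × 455.7 = 154.7 kg VSS/d.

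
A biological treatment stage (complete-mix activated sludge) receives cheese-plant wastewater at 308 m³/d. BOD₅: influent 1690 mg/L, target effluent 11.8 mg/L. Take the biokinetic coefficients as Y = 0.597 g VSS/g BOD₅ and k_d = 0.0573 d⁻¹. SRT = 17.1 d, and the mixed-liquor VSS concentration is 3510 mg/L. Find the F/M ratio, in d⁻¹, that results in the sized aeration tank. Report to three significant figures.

Steady-state biomass mass balance: V·X·(1 + k_d·θ_c) = Y·Q·(S₀ − S)·θ_c, so V = 0.597 × 308 × (1690 − 11.8) × 17.1 / [3510 × (1 + 0.0573 × 17.1)] = 5.28×10^6 / 6949 = 759.3 m³.
F/M = Q·S₀ / (V·X) = 308 × 1690 / (759.3 × 3510) = 0.1953 g BOD₅·(g VSS·d)⁻¹.

F/M ≈ 0.195 d⁻¹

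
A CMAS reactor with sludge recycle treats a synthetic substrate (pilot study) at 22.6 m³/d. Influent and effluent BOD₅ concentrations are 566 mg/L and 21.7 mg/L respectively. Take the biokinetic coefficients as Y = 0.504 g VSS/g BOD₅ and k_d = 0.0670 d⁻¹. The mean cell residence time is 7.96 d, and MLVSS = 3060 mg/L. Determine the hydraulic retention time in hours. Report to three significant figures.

τ ≈ 11.2 h

From the SRT design equation V = Y Q (S₀−S) θ_c / [X (1 + k_d θ_c)] = 0.504 × 22.6 × (566 − 21.7) × 7.96 / [3060 × (1 + 0.0670 × 7.96)] = 4.94×10^4 / 4692 = 10.52 m³.
τ = V/Q = 10.52/22.6 = 0.4654 d, or 11.17 h.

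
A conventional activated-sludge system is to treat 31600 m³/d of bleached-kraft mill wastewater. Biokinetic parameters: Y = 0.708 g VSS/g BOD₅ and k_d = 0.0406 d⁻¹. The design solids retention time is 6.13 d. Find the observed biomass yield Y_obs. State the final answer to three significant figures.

The observed yield is Y_obs = Y/(1 + k_d·θ_c) = 0.708 / (1 + 0.0406 × 6.13) = 0.708 / 1.249 = 0.5669 g VSS per g BOD₅ removed.

Y_obs ≈ 0.567 g VSS/g BOD₅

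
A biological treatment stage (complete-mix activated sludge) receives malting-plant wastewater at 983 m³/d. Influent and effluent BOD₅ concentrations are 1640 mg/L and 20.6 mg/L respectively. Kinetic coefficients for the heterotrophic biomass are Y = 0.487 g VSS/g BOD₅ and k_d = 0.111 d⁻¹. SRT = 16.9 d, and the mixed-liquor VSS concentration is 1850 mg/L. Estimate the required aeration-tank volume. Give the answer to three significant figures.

V ≈ 2460 m³

Steady-state biomass mass balance: V·X·(1 + k_d·θ_c) = Y·Q·(S₀ − S)·θ_c, so V = 0.487 × 983 × (1640 − 20.6) × 16.9 / [1850 × (1 + 0.111 × 16.9)] = 1.31×10^7 / 5320 = 2463 m³.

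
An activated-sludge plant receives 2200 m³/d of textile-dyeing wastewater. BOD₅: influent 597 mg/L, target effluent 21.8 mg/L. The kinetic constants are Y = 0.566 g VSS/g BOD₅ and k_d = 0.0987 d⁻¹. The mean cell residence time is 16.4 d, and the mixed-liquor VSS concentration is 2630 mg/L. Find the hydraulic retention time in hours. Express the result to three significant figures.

τ ≈ 18.6 h

Rearranging the biomass balance for a CMAS with decay, V = Y·Q·ΔS·θ_c / [X·(1+k_d θ_c)] = 0.566 × 2200 × (597 − 21.8) × 16.4 / [2630 × (1 + 0.0987 × 16.4)] = 1.17×10^7 / 6887 = 1706 m³.
HRT = V/Q = 1706 m³ / 2200 m³·d⁻¹ = 0.7752 d × 24 = 18.61 h.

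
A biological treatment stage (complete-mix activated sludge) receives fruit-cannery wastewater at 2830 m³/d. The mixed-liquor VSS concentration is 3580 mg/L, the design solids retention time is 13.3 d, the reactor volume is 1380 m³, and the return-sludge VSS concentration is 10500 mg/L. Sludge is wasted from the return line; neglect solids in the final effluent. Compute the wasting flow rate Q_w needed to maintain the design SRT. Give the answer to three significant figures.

Wasting from the return line (neglecting effluent solids): Q_w = V·X / (θ_c·X_r) = 1380 × 3580 / (13.3 × 10500) = 35.38 m³/d.

Q_w ≈ 35.4 m³/d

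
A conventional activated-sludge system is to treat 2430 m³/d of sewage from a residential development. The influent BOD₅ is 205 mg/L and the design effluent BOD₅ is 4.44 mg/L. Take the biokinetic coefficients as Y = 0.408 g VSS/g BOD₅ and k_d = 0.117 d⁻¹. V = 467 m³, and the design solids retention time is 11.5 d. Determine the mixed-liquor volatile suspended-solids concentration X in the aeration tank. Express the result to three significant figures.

X ≈ 2090 mg/L

X = Y·Q·ΔS·θ_c / [V·(1 + k_d θ_c)] = 0.408 × 2430 × (205 − 4.44) × 11.5 / [467 × (1 + 0.117 × 11.5)] = 2088 mg/L.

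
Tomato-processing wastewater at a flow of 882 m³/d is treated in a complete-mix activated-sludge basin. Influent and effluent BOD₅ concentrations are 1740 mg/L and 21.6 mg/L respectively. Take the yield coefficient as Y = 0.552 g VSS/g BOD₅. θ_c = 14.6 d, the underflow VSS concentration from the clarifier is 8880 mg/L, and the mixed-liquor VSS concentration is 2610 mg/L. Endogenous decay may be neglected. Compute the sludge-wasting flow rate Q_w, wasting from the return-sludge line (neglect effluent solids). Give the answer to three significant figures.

Q_w ≈ 94.2 m³/d

Biomass mass balance (decay neglected): V·X = Y·Q·(S₀ − S)·θ_c, so V = 0.552 × 882 × (1740 − 21.6) × 14.6 / 2610 = 4680 m³.
Wasting from the return line (neglecting effluent solids): Q_w = V·X / (θ_c·X_r) = 4680 × 2610 / (14.6 × 8880) = 94.21 m³/d.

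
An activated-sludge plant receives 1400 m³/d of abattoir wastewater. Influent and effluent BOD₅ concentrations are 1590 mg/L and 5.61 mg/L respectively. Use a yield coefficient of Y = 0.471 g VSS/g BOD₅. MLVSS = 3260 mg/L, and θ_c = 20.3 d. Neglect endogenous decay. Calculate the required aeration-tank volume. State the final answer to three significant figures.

V·X = Y·Q·ΔS·θ_c gives V = 0.471 × 1400 × (1590 − 5.61) × 20.3 / 3260 = 6506 m³.

V ≈ 6510 m³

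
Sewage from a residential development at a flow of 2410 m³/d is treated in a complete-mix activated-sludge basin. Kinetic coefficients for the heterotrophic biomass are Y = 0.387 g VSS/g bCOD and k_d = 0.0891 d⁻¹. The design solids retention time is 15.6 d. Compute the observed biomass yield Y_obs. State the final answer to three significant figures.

Correct the yield for decay: Y_obs = Y/(1 + k_d θ_c) = 0.387 / (1 + 0.0891 × 15.6) = 0.387 / 2.390 = 0.1619.

Y_obs ≈ 0.162 g VSS/g bCOD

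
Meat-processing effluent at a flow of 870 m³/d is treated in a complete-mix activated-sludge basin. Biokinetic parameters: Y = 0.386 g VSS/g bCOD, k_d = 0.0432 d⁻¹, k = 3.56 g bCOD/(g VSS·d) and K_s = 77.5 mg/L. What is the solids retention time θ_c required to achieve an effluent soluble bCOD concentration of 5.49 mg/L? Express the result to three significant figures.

θ_c ≈ 21.0 d

Specific growth rate at S = 5.49 mg/L: μ = YkS/(K_s+S) = 0.386·3.56·5.49/(77.5+5.49) = 0.09090 d⁻¹.
1/θ_c = 0.09090 − 0.0432 = 0.04770 d⁻¹, so θ_c = 20.96 d.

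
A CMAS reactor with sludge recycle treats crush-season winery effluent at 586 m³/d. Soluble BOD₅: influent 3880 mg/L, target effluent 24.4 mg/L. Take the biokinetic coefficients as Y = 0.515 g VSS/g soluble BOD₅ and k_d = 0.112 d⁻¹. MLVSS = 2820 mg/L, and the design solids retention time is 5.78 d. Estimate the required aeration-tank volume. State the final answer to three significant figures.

Rearranging the biomass balance for a CMAS with decay, V = Y·Q·ΔS·θ_c / [X·(1+k_d θ_c)] = 0.515 × 586 × (3880 − 24.4) × 5.78 / [2820 × (1 + 0.112 × 5.78)] = 6.73×10^6 / 4646 = 1448 m³.

V ≈ 1450 m³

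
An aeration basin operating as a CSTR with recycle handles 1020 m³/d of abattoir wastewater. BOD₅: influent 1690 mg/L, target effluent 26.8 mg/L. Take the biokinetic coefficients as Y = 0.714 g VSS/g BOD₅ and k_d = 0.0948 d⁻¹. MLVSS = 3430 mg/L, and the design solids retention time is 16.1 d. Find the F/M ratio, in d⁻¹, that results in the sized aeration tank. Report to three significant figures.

Steady-state biomass mass balance: V·X·(1 + k_d·θ_c) = Y·Q·(S₀ − S)·θ_c, so V = 0.714 × 1020 × (1690 − 26.8) × 16.1 / [3430 × (1 + 0.0948 × 16.1)] = 1.95×10^7 / 8665 = 2251 m³.
F/M = applied load / biomass = Q·S₀/(V·X) = 1020 × 1690 / (2251 × 3430) = 0.2233 d⁻¹.

F/M ≈ 0.223 d⁻¹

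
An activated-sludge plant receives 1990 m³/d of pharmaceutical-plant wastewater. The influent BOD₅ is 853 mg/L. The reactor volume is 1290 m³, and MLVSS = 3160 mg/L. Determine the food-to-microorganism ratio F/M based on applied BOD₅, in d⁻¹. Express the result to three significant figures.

F/M = applied load / biomass = Q·S₀/(V·X) = 1990 × 853 / (1290 × 3160) = 0.4164 d⁻¹.

F/M ≈ 0.416 d⁻¹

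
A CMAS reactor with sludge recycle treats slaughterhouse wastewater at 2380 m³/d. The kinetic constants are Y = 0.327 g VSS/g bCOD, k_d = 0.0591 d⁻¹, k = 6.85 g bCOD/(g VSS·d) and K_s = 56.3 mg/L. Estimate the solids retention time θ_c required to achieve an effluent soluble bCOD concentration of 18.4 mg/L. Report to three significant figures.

θ_c ≈ 2.03 d

Specific growth rate at S = 18.4 mg/L: μ = YkS/(K_s+S) = 0.327·6.85·18.4/(56.3+18.4) = 0.5517 d⁻¹.
1/θ_c = 0.5517 − 0.0591 = 0.4926 d⁻¹, so θ_c = 2.030 d.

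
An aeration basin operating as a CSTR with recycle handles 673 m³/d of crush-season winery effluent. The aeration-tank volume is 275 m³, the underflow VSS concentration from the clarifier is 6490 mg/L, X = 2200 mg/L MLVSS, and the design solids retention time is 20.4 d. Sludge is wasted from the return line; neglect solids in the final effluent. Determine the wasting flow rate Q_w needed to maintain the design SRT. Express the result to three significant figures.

Q_w ≈ 4.57 m³/d

Q_w = (V·X)/(θ_c X_r) = 275.0 × 2200 / (20.4 × 6490) = 4.570 m³/d.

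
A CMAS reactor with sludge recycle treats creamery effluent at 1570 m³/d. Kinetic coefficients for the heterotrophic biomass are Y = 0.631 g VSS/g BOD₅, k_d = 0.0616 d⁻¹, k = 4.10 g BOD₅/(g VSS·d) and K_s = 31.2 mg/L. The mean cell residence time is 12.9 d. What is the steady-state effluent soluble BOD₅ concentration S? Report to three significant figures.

S ≈ 1.77 mg/L

From the Monod/SRT balance for a CMAS, S = K_s·(1+k_d θ_c)/[θ_c·(Y k − k_d) − 1] = 31.2 × (1 + 0.0616 × 12.9) / [12.9 × (0.631 × 4.10 − 0.0616) − 1] = 55.99 / 31.58 = 1.773 mg/L.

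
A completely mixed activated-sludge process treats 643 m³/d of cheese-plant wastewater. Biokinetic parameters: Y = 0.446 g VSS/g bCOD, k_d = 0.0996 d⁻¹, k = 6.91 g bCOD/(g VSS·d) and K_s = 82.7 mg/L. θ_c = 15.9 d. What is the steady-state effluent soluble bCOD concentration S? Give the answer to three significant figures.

From the Monod/SRT balance for a CMAS, S = K_s·(1+k_d θ_c)/[θ_c·(Y k − k_d) − 1] = 82.7 × (1 + 0.0996 × 15.9) / [15.9 × (0.446 × 6.91 − 0.0996) − 1] = 213.7 / 46.42 = 4.603 mg/L.

S ≈ 4.60 mg/L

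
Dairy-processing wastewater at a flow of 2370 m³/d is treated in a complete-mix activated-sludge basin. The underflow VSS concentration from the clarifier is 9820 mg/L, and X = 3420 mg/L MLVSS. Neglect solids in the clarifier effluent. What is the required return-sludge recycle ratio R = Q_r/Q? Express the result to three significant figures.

R = Q_r/Q = X/(X_r − X) = 3420 / (9820 − 3420) = 0.5344.

R ≈ 0.534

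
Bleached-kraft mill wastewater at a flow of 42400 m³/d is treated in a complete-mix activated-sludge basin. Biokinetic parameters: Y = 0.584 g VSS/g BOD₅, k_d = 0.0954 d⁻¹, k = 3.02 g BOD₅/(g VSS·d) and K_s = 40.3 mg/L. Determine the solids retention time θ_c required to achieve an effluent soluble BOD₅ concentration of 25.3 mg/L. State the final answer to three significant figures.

θ_c ≈ 1.71 d

Specific growth rate at S = 25.3 mg/L: μ = YkS/(K_s+S) = 0.584·3.02·25.3/(40.3+25.3) = 0.6802 d⁻¹.
θ_c = 1/(μ − k_d) = 1/(0.6802 − 0.0954) = 1/0.5848 = 1.710 d.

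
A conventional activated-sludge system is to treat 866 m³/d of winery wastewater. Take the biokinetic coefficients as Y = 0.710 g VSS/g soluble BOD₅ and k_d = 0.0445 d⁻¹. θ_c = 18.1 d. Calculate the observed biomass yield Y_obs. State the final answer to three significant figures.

Observed yield with endogenous decay: Y_obs = Y / (1 + k_d·θ_c) = 0.710 / (1 + 0.0445 × 18.1) = 0.710 / 1.805 = 0.3933 g VSS/g soluble BOD₅.

Y_obs ≈ 0.393 g VSS/g soluble BOD₅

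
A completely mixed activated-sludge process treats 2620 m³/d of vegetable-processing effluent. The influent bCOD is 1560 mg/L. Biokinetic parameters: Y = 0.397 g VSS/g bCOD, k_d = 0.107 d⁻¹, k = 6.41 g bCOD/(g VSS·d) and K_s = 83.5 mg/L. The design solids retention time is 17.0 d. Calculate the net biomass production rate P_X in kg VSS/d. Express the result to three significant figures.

P_X ≈ 573 kg VSS/d

From the Monod/SRT balance for a CMAS, S = K_s·(1+k_d θ_c)/[θ_c·(Y k − k_d) − 1] = 83.5 × (1 + 0.107 × 17.0) / [17.0 × (0.397 × 6.41 − 0.107) − 1] = 235.4 / 40.44 = 5.820 mg/L.
Y_obs = Y / (1 + k_d θ_c) = 0.397 / (1 + 0.107 × 17.0) = 0.397 / 2.819 = 0.1408.
Q·(S₀ − S) = 2620 × (1560 − 5.82) × 10⁻³ = 4072 kg/d removed.
Net biomass production P_X = Y_obs × Q·(S₀ − S) = 0.1408 × 4072 = 573.5 kg VSS/d.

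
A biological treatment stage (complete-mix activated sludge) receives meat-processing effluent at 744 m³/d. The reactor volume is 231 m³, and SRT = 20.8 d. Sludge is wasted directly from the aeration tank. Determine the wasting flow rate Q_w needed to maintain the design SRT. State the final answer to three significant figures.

With mixed-liquor wasting, θ_c = V/Q_w, so Q_w = V/θ_c = 231.0/20.8 = 11.11 m³/d.

Q_w ≈ 11.1 m³/d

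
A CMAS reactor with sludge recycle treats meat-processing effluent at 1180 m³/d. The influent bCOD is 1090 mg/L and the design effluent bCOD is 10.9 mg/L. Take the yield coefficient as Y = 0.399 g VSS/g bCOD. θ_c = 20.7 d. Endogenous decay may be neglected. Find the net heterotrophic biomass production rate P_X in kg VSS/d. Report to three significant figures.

Since k_d ≈ 0, Y_obs = Y = 0.399 g VSS/g bCOD.
Q·(S₀ − S) = 1180 × (1090 − 10.9) × 10⁻³ = 1273 kg/d removed.
P_X = Y_obs · Q(S₀ − S) = 0.3990 × 1273 = 508.1 kg VSS/d.

P_X ≈ 508 kg VSS/d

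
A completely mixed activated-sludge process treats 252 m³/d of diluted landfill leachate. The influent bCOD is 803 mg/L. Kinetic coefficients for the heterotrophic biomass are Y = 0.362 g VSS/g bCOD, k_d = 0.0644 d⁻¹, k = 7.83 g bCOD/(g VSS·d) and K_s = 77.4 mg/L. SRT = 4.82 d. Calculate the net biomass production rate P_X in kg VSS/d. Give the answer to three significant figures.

P_X ≈ 55.3 kg VSS/d

From the Monod/SRT balance for a CMAS, S = K_s·(1+k_d θ_c)/[θ_c·(Y k − k_d) − 1] = 77.4 × (1 + 0.0644 × 4.82) / [4.82 × (0.362 × 7.83 − 0.0644) − 1] = 101.4 / 12.35 = 8.211 mg/L.
Y_obs = Y / (1 + k_d θ_c) = 0.362 / (1 + 0.0644 × 4.82) = 0.362 / 1.310 = 0.2762.
ΔS = 803 − 8.21 = 794.8 mg/L, so the substrate removal rate is 252 × 794.8/1000 = 200.3 kg bCOD/d.
Biomass produced: P_X = Y_obs·Q·ΔS = 0.2762 × 200.3 ≈ 55.33 kg VSS/d.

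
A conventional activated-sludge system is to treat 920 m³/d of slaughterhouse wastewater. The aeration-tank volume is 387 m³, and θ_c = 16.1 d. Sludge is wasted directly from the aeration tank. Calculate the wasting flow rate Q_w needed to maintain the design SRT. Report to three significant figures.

Q_w ≈ 24.0 m³/d

Wasting from the aeration tank: Q_w = V / θ_c = 387.0 / 16.1 = 24.04 m³/d.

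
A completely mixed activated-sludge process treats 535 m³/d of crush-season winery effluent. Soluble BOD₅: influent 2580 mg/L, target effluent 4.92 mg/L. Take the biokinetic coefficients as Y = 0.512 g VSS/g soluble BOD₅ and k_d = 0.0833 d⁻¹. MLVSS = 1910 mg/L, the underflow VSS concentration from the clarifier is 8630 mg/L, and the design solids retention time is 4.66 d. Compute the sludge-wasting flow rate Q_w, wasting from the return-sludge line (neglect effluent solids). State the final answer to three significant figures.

Q_w ≈ 58.9 m³/d

From the SRT design equation V = Y Q (S₀−S) θ_c / [X (1 + k_d θ_c)] = 0.512 × 535 × (2580 − 4.92) × 4.66 / [1910 × (1 + 0.0833 × 4.66)] = 3.29×10^6 / 2651 = 1240 m³.
Wasting from the return line (neglecting effluent solids): Q_w = V·X / (θ_c·X_r) = 1240 × 1910 / (4.66 × 8630) = 58.88 m³/d.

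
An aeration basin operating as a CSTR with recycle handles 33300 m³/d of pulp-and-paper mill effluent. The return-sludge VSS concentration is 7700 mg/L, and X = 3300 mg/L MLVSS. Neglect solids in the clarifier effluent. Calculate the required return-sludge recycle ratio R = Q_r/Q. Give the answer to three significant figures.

Mass balance around the secondary clarifier (neglecting effluent solids): R = X / (X_r − X) = 3300 / (7700 − 3300) = 0.7500.

R ≈ 0.750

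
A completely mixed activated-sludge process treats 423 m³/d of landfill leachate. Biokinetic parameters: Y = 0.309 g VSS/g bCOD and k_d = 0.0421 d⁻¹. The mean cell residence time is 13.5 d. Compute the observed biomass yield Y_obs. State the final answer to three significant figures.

The observed yield is Y_obs = Y/(1 + k_d·θ_c) = 0.309 / (1 + 0.0421 × 13.5) = 0.309 / 1.568 = 0.1970 g VSS per g bCOD removed.

Y_obs ≈ 0.197 g VSS/g bCOD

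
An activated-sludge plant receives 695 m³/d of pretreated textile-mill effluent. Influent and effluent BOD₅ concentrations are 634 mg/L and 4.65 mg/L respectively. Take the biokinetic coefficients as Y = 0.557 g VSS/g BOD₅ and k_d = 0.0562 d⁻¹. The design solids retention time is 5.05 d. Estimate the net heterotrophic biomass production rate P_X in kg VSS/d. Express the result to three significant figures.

The observed yield is Y_obs = Y/(1 + k_d·θ_c) = 0.557 / (1 + 0.0562 × 5.05) = 0.557 / 1.284 = 0.4339 g VSS per g BOD₅ removed.
Q·(S₀ − S) = 695 × (634 − 4.65) × 10⁻³ = 437.4 kg/d removed.
P_X = Y_obs · Q(S₀ − S) = 0.4339 × 437.4 = 189.8 kg VSS/d.

P_X ≈ 190 kg VSS/d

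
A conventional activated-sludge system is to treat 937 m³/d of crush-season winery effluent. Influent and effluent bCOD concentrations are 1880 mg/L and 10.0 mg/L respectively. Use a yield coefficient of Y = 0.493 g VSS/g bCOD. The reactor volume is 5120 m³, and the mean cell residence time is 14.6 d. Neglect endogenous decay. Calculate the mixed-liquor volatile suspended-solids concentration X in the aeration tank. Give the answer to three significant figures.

Without decay, X = Y Q (S₀−S) θ_c / V = 0.493 × 937 × (1880 − 10.0) × 14.6 / 5120 = 2463 mg/L.

X ≈ 2460 mg/L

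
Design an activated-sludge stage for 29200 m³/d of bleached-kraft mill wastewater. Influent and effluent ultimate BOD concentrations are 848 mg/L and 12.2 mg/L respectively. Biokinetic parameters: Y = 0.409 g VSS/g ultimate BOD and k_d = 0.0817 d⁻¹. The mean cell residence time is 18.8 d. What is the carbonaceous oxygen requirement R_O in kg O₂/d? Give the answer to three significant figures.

R_O ≈ 18800 kg O₂/d

The observed yield is Y_obs = Y/(1 + k_d·θ_c) = 0.409 / (1 + 0.0817 × 18.8) = 0.409 / 2.536 = 0.1613 g VSS per g ultimate BOD removed.
Substrate removed = Q·(S₀ − S) = 29200 m³/d × (848 − 12.2) g/m³ = 2.44×10^7 g/d = 24405 kg/d.
Net sludge production P_X = 0.1613 × 24405 = 3936 kg VSS/d.
R_O = Q·(S₀ − S) − 1.42·P_X = 24405 − 1.42 × 3936 = 18816 kg O₂/d.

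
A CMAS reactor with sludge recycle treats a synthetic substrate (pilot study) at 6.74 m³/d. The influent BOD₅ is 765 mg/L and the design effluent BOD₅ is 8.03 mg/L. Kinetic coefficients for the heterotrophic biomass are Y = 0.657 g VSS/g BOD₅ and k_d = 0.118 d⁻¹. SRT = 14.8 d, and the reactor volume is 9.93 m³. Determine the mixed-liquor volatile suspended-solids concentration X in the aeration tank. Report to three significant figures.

X ≈ 1820 mg/L

Solving the biomass balance for X: X = Y Q (S₀−S) θ_c / [V (1+k_d θ_c)] = 0.657 × 6.74 × (765 − 8.03) × 14.8 / [9.93 × (1 + 0.118 × 14.8)] = 1819 mg/L.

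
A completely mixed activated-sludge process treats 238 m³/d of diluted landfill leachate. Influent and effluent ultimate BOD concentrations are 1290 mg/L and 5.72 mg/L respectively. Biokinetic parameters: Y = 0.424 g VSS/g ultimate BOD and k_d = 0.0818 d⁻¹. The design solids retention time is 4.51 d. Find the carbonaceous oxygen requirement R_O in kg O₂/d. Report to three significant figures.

Observed yield with endogenous decay: Y_obs = Y / (1 + k_d·θ_c) = 0.424 / (1 + 0.0818 × 4.51) = 0.424 / 1.369 = 0.3097 g VSS/g ultimate BOD.
Substrate removed = Q·(S₀ − S) = 238 m³/d × (1290 − 5.72) g/m³ = 3.06×10^5 g/d = 305.7 kg/d.
Biomass synthesised: P_X = Y_obs × 305.7 = 94.67 kg VSS/d.
R_O = Q·(S₀ − S) − 1.42·P_X = 305.7 − 1.42 × 94.67 = 171.2 kg O₂/d.

R_O ≈ 171 kg O₂/d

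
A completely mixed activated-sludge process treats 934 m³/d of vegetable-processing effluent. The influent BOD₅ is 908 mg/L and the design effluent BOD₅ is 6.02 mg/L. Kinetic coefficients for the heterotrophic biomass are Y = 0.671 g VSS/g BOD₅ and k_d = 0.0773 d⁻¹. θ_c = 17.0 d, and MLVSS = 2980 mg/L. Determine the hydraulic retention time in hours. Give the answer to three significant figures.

τ ≈ 35.8 h

Rearranging the biomass balance for a CMAS with decay, V = Y·Q·ΔS·θ_c / [X·(1+k_d θ_c)] = 0.671 × 934 × (908 − 6.02) × 17.0 / [2980 × (1 + 0.0773 × 17.0)] = 9.61×10^6 / 6896 = 1394 m³.
HRT = V/Q = 1394 m³ / 934 m³·d⁻¹ = 1.492 d × 24 = 35.81 h.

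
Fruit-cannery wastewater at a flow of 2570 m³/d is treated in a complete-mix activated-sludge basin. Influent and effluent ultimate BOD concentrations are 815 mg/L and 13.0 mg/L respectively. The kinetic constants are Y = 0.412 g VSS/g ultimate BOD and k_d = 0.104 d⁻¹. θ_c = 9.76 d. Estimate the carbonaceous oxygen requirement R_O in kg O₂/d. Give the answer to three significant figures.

The observed yield is Y_obs = Y/(1 + k_d·θ_c) = 0.412 / (1 + 0.104 × 9.76) = 0.412 / 2.015 = 0.2045 g VSS per g ultimate BOD removed.
Q·(S₀ − S) = 2570 × (815 − 13.0) × 10⁻³ = 2061 kg/d removed.
P_X = Y_obs·Q·(S₀ − S) = 0.2045 × 2061 = 421.4 kg VSS/d.
Carbonaceous O₂ demand = substrate oxidised − cell-mass equivalent = 2061 − 1.42 × 421.4 = 1463 kg O₂/d.

R_O ≈ 1460 kg O₂/d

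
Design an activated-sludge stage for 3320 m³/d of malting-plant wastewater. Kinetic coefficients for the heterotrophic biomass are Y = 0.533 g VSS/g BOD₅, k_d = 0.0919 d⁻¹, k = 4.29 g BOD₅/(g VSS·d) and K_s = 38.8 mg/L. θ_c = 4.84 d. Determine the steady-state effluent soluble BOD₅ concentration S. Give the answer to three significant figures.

From the Monod/SRT balance for a CMAS, S = K_s·(1+k_d θ_c)/[θ_c·(Y k − k_d) − 1] = 38.8 × (1 + 0.0919 × 4.84) / [4.84 × (0.533 × 4.29 − 0.0919) − 1] = 56.06 / 9.622 = 5.826 mg/L.

S ≈ 5.83 mg/L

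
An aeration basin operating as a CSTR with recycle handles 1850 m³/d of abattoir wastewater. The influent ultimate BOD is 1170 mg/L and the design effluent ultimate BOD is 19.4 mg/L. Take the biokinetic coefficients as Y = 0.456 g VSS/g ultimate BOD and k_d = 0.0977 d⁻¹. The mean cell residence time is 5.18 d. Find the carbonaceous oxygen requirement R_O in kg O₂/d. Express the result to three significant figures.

R_O ≈ 1210 kg O₂/d

Y_obs = Y / (1 + k_d θ_c) = 0.456 / (1 + 0.0977 × 5.18) = 0.456 / 1.506 = 0.3028.
Mass of ultimate BOD removed per day: Q(S₀ − S) = 1850 × 1151 g/m³ = 2129 kg/d.
Biomass synthesised: P_X = Y_obs × 2129 = 644.5 kg VSS/d.
Carbonaceous O₂ demand = substrate oxidised − cell-mass equivalent = 2129 − 1.42 × 644.5 = 1213 kg O₂/d.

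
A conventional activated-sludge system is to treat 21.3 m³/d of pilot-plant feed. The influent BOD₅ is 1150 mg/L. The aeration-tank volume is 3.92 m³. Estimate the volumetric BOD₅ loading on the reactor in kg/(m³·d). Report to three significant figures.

Volumetric loading L_v = Q·S₀ / V = 21.3 × 1150 g/m³ / 3.920 m³ = 6249 g/(m³·d) = 6.249 kg BOD₅/(m³·d).

L_v ≈ 6.25 kg BOD₅/(m³·d)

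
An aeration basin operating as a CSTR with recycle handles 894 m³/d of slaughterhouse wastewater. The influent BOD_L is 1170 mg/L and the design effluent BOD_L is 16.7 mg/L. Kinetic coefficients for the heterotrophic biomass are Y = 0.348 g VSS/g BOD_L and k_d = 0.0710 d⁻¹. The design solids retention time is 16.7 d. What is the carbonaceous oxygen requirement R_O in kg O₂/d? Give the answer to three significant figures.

Y_obs = Y / (1 + k_d θ_c) = 0.348 / (1 + 0.0710 × 16.7) = 0.348 / 2.186 = 0.1592.
Q·(S₀ − S) = 894 × (1170 − 16.7) × 10⁻³ = 1031 kg/d removed.
P_X = Y_obs·Q·(S₀ − S) = 0.1592 × 1031 = 164.2 kg VSS/d.
R_O = Q·ΔS − 1.42 P_X = 1031 − 233.1 = 797.9 kg O₂/d.

R_O ≈ 798 kg O₂/d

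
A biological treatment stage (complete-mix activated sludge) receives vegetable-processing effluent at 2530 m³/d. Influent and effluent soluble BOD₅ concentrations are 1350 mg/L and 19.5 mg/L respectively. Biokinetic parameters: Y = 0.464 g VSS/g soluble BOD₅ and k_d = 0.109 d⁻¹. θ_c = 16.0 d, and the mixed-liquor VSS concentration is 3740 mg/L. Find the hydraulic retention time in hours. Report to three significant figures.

From the SRT design equation V = Y Q (S₀−S) θ_c / [X (1 + k_d θ_c)] = 0.464 × 2530 × (1350 − 19.5) × 16.0 / [3740 × (1 + 0.109 × 16.0)] = 2.5×10^7 / 10263 = 2435 m³.
τ = V/Q = 2435/2530 = 0.9625 d, or 23.10 h.

τ ≈ 23.1 h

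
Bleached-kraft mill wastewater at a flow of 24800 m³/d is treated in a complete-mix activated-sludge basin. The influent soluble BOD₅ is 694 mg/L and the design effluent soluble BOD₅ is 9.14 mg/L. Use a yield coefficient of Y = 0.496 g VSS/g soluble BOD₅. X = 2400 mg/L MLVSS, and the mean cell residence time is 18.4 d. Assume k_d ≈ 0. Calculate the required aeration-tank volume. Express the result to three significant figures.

V ≈ 64600 m³

V·X = Y·Q·ΔS·θ_c gives V = 0.496 × 24800 × (694 − 9.14) × 18.4 / 2400 = 64586 m³.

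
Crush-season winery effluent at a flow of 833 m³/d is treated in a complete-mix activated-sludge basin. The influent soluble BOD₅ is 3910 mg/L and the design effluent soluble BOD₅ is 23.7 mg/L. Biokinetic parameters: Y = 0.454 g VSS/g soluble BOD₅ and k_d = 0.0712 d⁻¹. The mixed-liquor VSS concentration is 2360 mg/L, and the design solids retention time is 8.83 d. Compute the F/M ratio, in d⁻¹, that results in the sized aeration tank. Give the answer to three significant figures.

Rearranging the biomass balance for a CMAS with decay, V = Y·Q·ΔS·θ_c / [X·(1+k_d θ_c)] = 0.454 × 833 × (3910 − 23.7) × 8.83 / [2360 × (1 + 0.0712 × 8.83)] = 1.3×10^7 / 3844 = 3376 m³.
Food-to-microorganism ratio F/M = Q S₀ / (V X) = 833 × 3910 / (3376 × 2360) = 0.4088 d⁻¹.

F/M ≈ 0.409 d⁻¹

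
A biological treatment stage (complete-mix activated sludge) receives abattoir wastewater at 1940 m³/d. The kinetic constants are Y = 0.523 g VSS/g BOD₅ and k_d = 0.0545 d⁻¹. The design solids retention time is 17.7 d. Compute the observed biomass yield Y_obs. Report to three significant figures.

Y_obs ≈ 0.266 g VSS/g BOD₅

Y_obs = Y / (1 + k_d θ_c) = 0.523 / (1 + 0.0545 × 17.7) = 0.523 / 1.965 = 0.2662.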